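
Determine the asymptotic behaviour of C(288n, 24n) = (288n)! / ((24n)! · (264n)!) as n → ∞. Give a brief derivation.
C(288n, 24n) ~ (8916100448256/285311670611)^(24n) · sqrt(6/(11π·24n))

Write N = 24n. Apply Stirling to each factorial:
  (12N)! ~ sqrt(2π·12N) · (12N/e)^(12N),
  N! ~ sqrt(2π N) · (N/e)^N,
  (11N)! ~ sqrt(2π·11N) · (11N/e)^(11N).
The exponential factors combine to (12N)^(12N) / (N^N · (11N)^(11N)) = 12^(12N)/11^(11N) = (12^12/11^11)^N = (8916100448256/285311670611)^N.
The square-root prefactors combine to sqrt(2π·12N) / (sqrt(2π N)·sqrt(2π·11N)) = sqrt(12 / (2π·11·N)) = sqrt(6/(11π·24n)).
Substituting N = 24n: C(288n, 24n) ~ (8916100448256/285311670611)^(24n) · sqrt(6/(11π·24n)).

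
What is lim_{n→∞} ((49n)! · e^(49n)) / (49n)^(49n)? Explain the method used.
lim = ∞

Stirling: (49n)! ~ sqrt(2π·49n) · (49n/e)^(49n). Hence
  (49n)! · e^(49n) / (49n)^(49n) ~ sqrt(2π·49n) = sqrt(2π·49) · sqrt(n) → ∞.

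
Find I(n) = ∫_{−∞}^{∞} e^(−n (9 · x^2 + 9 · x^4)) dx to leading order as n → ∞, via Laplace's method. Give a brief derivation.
I(n) ~ sqrt(π/(9n))

φ(x) = 9 · x^2 + 9 · x^4 has its unique global minimum at x* = 0 (since φ'(x) = 18x + 36x^3 = 0 only at x = 0 for real x with both coefficients positive, and φ → ∞ as |x| → ∞). At x* = 0, φ(0) = 0 and φ''(0) = 18. Laplace's method then gives
  I(n) ~ sqrt(2π / (n · φ''(0))) · e^(−n φ(0)) = sqrt(2π / (18n)) = sqrt(π/(9n)).
The 9 · x^4 term contributes only at subleading order (an O(1/n) relative correction).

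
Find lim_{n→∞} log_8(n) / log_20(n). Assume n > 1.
lim = ln(20) / ln(8) = log_8(20)

Change of base: log_8(n) = ln n / ln 8 and log_20(n) = ln n / ln 20. The ratio is (ln n / ln 8) · (ln 20 / ln n) = ln 20 / ln 8, a constant independent of n. So the limit is ln 20 / ln 8 = log_8(20).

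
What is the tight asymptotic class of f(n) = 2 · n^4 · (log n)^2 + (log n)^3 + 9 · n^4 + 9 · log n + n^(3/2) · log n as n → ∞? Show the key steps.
f(n) ∈ Θ(n^4 · (log n)^2)

Compare the terms by growth order. For large n, n^a · (log n)^b dominates n^a' · (log n)^b' iff a > a', or (a = a' and b > b'). Ranking the 5 terms shows the dominant one is 2 · n^4 · (log n)^2. Hence f(n) ∈ Θ(n^4 · (log n)^2).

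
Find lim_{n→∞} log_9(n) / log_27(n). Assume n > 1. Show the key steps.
lim = ln(27) / ln(9) = log_9(27)

Change of base: log_9(n) = ln n / ln 9 and log_27(n) = ln n / ln 27. The ratio is (ln n / ln 9) · (ln 27 / ln n) = ln 27 / ln 9, a constant independent of n. So the limit is ln 27 / ln 9 = log_9(27).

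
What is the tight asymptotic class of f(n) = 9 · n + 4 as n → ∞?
f(n) ∈ Θ(n)

Compare the terms by growth order. For large n, n^a · (log n)^b dominates n^a' · (log n)^b' iff a > a', or (a = a' and b > b'). Ranking the 2 terms shows the dominant one is 9 · n. Hence f(n) ∈ Θ(n).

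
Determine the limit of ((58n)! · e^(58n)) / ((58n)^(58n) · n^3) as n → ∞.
lim = 0

Stirling: (58n)! ~ sqrt(2π·58n) · (58n/e)^(58n). Hence
  (58n)! · e^(58n) / (58n)^(58n) ~ sqrt(2π·58n).
Dividing by n^3: sqrt(2π·58n) / n^3 = sqrt(2π·58) · n^((1−6)/2), so the expression behaves like sqrt(2π·58) · n^((1−6)/2) → 0.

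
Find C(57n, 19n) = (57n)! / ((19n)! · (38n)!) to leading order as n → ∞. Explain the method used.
C(57n, 19n) ~ (27/4)^(19n) · sqrt(3/(4π·19n))

Write N = 19n. Apply Stirling to each factorial:
  (3N)! ~ sqrt(2π·3N) · (3N/e)^(3N),
  N! ~ sqrt(2π N) · (N/e)^N,
  (2N)! ~ sqrt(2π·2N) · (2N/e)^(2N).
The exponential factors combine to (3N)^(3N) / (N^N · (2N)^(2N)) = 3^(3N)/2^(2N) = (3^3/2^2)^N = (27/4)^N.
The square-root prefactors combine to sqrt(2π·3N) / (sqrt(2π N)·sqrt(2π·2N)) = sqrt(3 / (2π·2·N)) = sqrt(3/(4π·19n)).
Substituting N = 19n: C(57n, 19n) ~ (27/4)^(19n) · sqrt(3/(4π·19n)).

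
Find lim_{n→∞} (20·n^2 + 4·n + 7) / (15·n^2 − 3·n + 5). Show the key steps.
lim = 20/15 = 4/3

For large n the leading n^2 terms dominate both numerator and denominator. Dividing top and bottom by n^2, every other term tends to 0, leaving 20/15 = 4/3.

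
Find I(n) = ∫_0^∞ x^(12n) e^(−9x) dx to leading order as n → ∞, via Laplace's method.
I(n) ~ (sqrt(2π·12n) / 9) · (12n/(9e))^(12n)

Write the integrand as exp(12n ln x − 9x) and set f(x) = 12n ln x − 9x. Then f'(x) = 12n/x − 9 = 0 at x* = 12n/9, and f''(x*) = −12n/x*^2 = −9^2/(12n). Laplace's method (interior maximum) gives
  I(n) ~ e^(f(x*)) · sqrt(2π / |f''(x*)|)
        = exp(12n ln(12n/9) − 12n) · sqrt(2π · 12n / 9^2)
        = (12n/9)^(12n) e^(−12n) · sqrt(2π·12n) / 9
        = (sqrt(2π·12n) / 9) · (12n/(9e))^(12n).
This matches Γ(12n+1)/9^(12n+1) with Stirling applied to Γ.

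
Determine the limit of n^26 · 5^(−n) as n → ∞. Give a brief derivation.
lim = 0

Exponentials with base > 1 dominate every fixed polynomial: for any fixed c, n^c / 5^n → 0 as n → ∞ (e.g. by the ratio test, or by writing 5^n = e^(n ln 5) and noting e^(n ln 5) / n^c → ∞). Hence n^26 · 5^(−n) = n^26 / 5^n → 0.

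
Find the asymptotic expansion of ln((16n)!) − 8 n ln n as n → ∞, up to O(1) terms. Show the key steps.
ln((16n)!) − 8 n ln n = 8 n ln n + 16(ln 16 − 1) n + (1/2) ln(2π·16n) + O(1/n)

Stirling: ln((16n)!) = 16n ln(16n) − 16n + (1/2) ln(2π·16n) + O(1/n).
Expand 16n ln(16n) = 16n (ln n + ln 16) = 16n ln n + 16n ln 16.
Subtract 8n ln n: leading term is (16 − 8) n ln n = 8 n ln n. The next term is 16n ln 16 − 16n = 16(ln 16 − 1) n. Then the (1/2) ln(2π·16n) correction.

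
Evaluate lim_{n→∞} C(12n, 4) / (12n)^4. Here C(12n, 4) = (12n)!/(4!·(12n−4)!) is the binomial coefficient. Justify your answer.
lim = 1/4! = 1/24

With N = 12n → ∞: C(N, 4) / N^4 = [N(N−1)…(N−3)] / (4! · N^4) = (1/4!) · 1 · (1 − 1/(12n)) · (1 − 2/(12n)) · (1 − 3/(12n)). Each factor → 1 as N → ∞, so the limit is 1/4! = 1/24.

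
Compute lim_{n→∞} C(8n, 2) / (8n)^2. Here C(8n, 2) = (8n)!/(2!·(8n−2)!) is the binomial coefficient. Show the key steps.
lim = 1/2! = 1/2

With N = 8n → ∞: C(N, 2) / N^2 = [N(N−1)…(N−1)] / (2! · N^2) = (1/2!) · 1 · (1 − 1/(8n)). Each factor → 1 as N → ∞, so the limit is 1/2! = 1/2.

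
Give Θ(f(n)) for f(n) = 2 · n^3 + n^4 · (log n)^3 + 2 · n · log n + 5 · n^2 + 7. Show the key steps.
f(n) ∈ Θ(n^4 · (log n)^3)

Compare the terms by growth order. For large n, n^a · (log n)^b dominates n^a' · (log n)^b' iff a > a', or (a = a' and b > b'). Ranking the 5 terms shows the dominant one is n^4 · (log n)^3. Hence f(n) ∈ Θ(n^4 · (log n)^3).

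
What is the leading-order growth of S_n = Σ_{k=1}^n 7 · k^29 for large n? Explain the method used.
S_n ~ 7 · n^30 / 30

By integral comparison (Euler-Maclaurin), Σ_{k=1}^n 7 · k^29 = 7 · ∫_0^n x^29 dx + O(n^29) = 7 · n^30/30 + O(n^29). (Equivalently, Faulhaber's formula gives the same leading term.)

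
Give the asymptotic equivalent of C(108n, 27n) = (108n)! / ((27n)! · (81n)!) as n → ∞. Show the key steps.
C(108n, 27n) ~ (256/27)^(27n) · sqrt(2/(3π·27n))

Write N = 27n. Apply Stirling to each factorial:
  (4N)! ~ sqrt(2π·4N) · (4N/e)^(4N),
  N! ~ sqrt(2π N) · (N/e)^N,
  (3N)! ~ sqrt(2π·3N) · (3N/e)^(3N).
The exponential factors combine to (4N)^(4N) / (N^N · (3N)^(3N)) = 4^(4N)/3^(3N) = (4^4/3^3)^N = (256/27)^N.
The square-root prefactors combine to sqrt(2π·4N) / (sqrt(2π N)·sqrt(2π·3N)) = sqrt(4 / (2π·3·N)) = sqrt(2/(3π·27n)).
Substituting N = 27n: C(108n, 27n) ~ (256/27)^(27n) · sqrt(2/(3π·27n)).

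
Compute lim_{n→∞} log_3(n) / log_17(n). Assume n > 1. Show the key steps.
lim = ln(17) / ln(3) = log_3(17)

Change of base: log_3(n) = ln n / ln 3 and log_17(n) = ln n / ln 17. The ratio is (ln n / ln 3) · (ln 17 / ln n) = ln 17 / ln 3, a constant independent of n. So the limit is ln 17 / ln 3 = log_3(17).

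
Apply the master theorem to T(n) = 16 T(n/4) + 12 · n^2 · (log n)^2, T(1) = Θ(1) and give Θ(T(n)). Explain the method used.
T(n) = Θ(n^2 · (log n)^3)

Here log_4 16 = 2 and f(n) = 12 · n^2 · (log n)^2 = Θ(n^(log_4 16) · (log n)^2). This is the extended Case 2 of the master theorem (f matches the critical exponent up to log factors), giving T(n) = Θ(n^(log_4 16) · (log n)^(2+1)) = Θ(n^2 · (log n)^3).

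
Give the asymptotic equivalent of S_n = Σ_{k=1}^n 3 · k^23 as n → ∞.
S_n ~ n^24 / 8

By integral comparison (Euler-Maclaurin), Σ_{k=1}^n 3 · k^23 = 3 · ∫_0^n x^23 dx + O(n^23) = 3 · n^24/24 = n^24 / 8 + O(n^23). (Equivalently, Faulhaber's formula gives the same leading term.)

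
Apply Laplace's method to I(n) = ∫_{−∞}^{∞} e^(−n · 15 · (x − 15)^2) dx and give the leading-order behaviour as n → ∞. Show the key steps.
I(n) = sqrt(π/(15n))

Here φ(x) = 15 · (x − 15)^2 has its unique minimum at x* = 15 with φ(x*) = 0 and φ''(x*) = 30. Laplace's method gives
  I(n) ~ e^(−n φ(x*)) · sqrt(2π / (n · φ''(x*))) = sqrt(2π / (30n)) = sqrt(π/(15n)).
This is exact: substituting u = (x − 15)·sqrt(15n) gives I(n) = (1/sqrt(15n)) ∫_{−∞}^{∞} e^(−u^2) du = sqrt(π/(15n)).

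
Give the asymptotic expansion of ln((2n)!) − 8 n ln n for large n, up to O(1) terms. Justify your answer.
ln((2n)!) − 8 n ln n = −6 n ln n + 2(ln 2 − 1) n + (1/2) ln(2π·2n) + O(1/n)

Stirling: ln((2n)!) = 2n ln(2n) − 2n + (1/2) ln(2π·2n) + O(1/n).
Expand 2n ln(2n) = 2n (ln n + ln 2) = 2n ln n + 2n ln 2.
Subtract 8n ln n: leading term is (2 − 8) n ln n = −6 n ln n. The next term is 2n ln 2 − 2n = 2(ln 2 − 1) n. Then the (1/2) ln(2π·2n) correction.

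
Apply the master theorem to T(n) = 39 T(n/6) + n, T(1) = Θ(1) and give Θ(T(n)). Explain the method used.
T(n) = Θ(n^(log_6 39))

Master theorem: compare f(n) = n to n^(log_6 39) where log_6 39 ≈ 2.045. Since 1 < log_6 39, we have f(n) = O(n^(log_6 39 − ε)) for some ε > 0 — Case 1. Hence T(n) = Θ(n^(log_6 39)).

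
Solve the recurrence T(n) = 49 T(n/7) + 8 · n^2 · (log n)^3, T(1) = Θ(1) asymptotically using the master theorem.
T(n) = Θ(n^2 · (log n)^4)

Here log_7 49 = 2 and f(n) = 8 · n^2 · (log n)^3 = Θ(n^(log_7 49) · (log n)^3). This is the extended Case 2 of the master theorem (f matches the critical exponent up to log factors), giving T(n) = Θ(n^(log_7 49) · (log n)^(3+1)) = Θ(n^2 · (log n)^4).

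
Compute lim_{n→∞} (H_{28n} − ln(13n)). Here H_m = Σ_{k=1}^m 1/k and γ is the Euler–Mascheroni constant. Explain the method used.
lim = ln(28/13) + γ

By Euler-Maclaurin, H_m = ln m + γ + O(1/m). So
  H_{28n} − ln(13n) = ln(28n) + γ − ln(13n) + O(1/n)
                       = ln(28/13) + γ + O(1/n).
Hence the limit is ln(28/13) + γ.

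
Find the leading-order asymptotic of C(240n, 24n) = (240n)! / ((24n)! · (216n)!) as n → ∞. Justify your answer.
C(240n, 24n) ~ (10000000000/387420489)^(24n) · sqrt(5/(9π·24n))

Write N = 24n. Apply Stirling to each factorial:
  (10N)! ~ sqrt(2π·10N) · (10N/e)^(10N),
  N! ~ sqrt(2π N) · (N/e)^N,
  (9N)! ~ sqrt(2π·9N) · (9N/e)^(9N).
The exponential factors combine to (10N)^(10N) / (N^N · (9N)^(9N)) = 10^(10N)/9^(9N) = (10^10/9^9)^N = (10000000000/387420489)^N.
The square-root prefactors combine to sqrt(2π·10N) / (sqrt(2π N)·sqrt(2π·9N)) = sqrt(10 / (2π·9·N)) = sqrt(5/(9π·24n)).
Substituting N = 24n: C(240n, 24n) ~ (10000000000/387420489)^(24n) · sqrt(5/(9π·24n)).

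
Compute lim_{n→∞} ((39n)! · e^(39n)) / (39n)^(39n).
lim = ∞

Stirling: (39n)! ~ sqrt(2π·39n) · (39n/e)^(39n). Hence
  (39n)! · e^(39n) / (39n)^(39n) ~ sqrt(2π·39n) = sqrt(2π·39) · sqrt(n) → ∞.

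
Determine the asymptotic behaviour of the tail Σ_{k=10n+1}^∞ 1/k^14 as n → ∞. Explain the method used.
Σ_{k>10n} 1/k^14 ~ 1/(13 · (10n)^13)

Compare to the integral: ∫_{10n}^∞ x^(−14) dx = [−x^(−13)/13]_{10n}^∞ = 1/((14−1)·(10n)^13). Euler-Maclaurin then gives
  Σ_{k>10n} 1/k^14 = ∫_{10n}^∞ dx/x^14 − 1/(2·(10n)^14) + O(1/(10n)^15).
(Equivalently this is ζ(14) − Σ_{k≤10n} 1/k^14.)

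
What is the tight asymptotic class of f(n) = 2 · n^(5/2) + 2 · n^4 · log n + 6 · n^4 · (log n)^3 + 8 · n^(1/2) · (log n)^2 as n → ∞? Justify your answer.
f(n) ∈ Θ(n^4 · (log n)^3)

Compare the terms by growth order. For large n, n^a · (log n)^b dominates n^a' · (log n)^b' iff a > a', or (a = a' and b > b'). Ranking the 4 terms shows the dominant one is 6 · n^4 · (log n)^3. Hence f(n) ∈ Θ(n^4 · (log n)^3).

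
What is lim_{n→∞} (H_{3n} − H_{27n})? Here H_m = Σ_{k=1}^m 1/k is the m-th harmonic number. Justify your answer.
lim = ln(3/27) = −ln 9

Euler-Maclaurin gives H_m = ln m + γ + 1/(2m) + O(1/m^2). The γ and O(1/m) terms cancel in the difference:
  H_{3n} − H_{27n} = ln(3n) − ln(27n) + O(1/n) = ln(3/27) + O(1/n).
Hence the limit is ln(3/27) = −ln 9.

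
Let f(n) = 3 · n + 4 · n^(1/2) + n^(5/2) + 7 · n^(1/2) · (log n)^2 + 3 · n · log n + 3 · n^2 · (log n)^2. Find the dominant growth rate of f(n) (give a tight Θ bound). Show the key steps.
f(n) ∈ Θ(n^(5/2))

Compare the terms by growth order. For large n, n^a · (log n)^b dominates n^a' · (log n)^b' iff a > a', or (a = a' and b > b'). Ranking the 6 terms shows the dominant one is n^(5/2). Hence f(n) ∈ Θ(n^(5/2)).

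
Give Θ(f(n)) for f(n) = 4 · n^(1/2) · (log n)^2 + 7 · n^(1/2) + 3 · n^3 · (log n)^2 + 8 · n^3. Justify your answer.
f(n) ∈ Θ(n^3 · (log n)^2)

Compare the terms by growth order. For large n, n^a · (log n)^b dominates n^a' · (log n)^b' iff a > a', or (a = a' and b > b'). Ranking the 4 terms shows the dominant one is 3 · n^3 · (log n)^2. Hence f(n) ∈ Θ(n^3 · (log n)^2).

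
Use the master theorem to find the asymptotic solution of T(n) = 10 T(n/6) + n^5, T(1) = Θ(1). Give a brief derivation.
T(n) = Θ(n^5)

log_6 10 ≈ 1.285. f(n) = n^5 dominates n^(log_6 10) since 5 > 1.285, and the regularity condition a·f(n/b) = 10·(n/6)^5 = (10/7776)·n^5 ≤ c·f(n) holds with c = 10/7776 ≈ 0.00129 < 1. So this is Case 3: T(n) = Θ(f(n)) = Θ(n^5).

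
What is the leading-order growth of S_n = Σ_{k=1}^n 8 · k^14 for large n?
S_n ~ 8 · n^15 / 15

By integral comparison (Euler-Maclaurin), Σ_{k=1}^n 8 · k^14 = 8 · ∫_0^n x^14 dx + O(n^14) = 8 · n^15/15 + O(n^14). (Equivalently, Faulhaber's formula gives the same leading term.)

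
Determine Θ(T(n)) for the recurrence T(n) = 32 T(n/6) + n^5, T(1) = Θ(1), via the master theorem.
T(n) = Θ(n^5)

log_6 32 ≈ 1.934. f(n) = n^5 dominates n^(log_6 32) since 5 > 1.934, and the regularity condition a·f(n/b) = 32·(n/6)^5 = (32/7776)·n^5 ≤ c·f(n) holds with c = 32/7776 ≈ 0.00412 < 1. So this is Case 3: T(n) = Θ(f(n)) = Θ(n^5).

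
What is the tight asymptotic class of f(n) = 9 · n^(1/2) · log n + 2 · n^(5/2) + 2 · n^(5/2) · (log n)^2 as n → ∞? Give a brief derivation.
f(n) ∈ Θ(n^(5/2) · (log n)^2)

Compare the terms by growth order. For large n, n^a · (log n)^b dominates n^a' · (log n)^b' iff a > a', or (a = a' and b > b'). Ranking the 3 terms shows the dominant one is 2 · n^(5/2) · (log n)^2. Hence f(n) ∈ Θ(n^(5/2) · (log n)^2).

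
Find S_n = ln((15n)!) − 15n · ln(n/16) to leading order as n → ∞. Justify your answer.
S_n ~ 15n · (ln 240 − 1) + O(ln n)

Stirling: ln((15n)!) = 15n ln(15n) − 15n + O(ln n).
  S_n = 15n ln(15n) − 15n − 15n ln(n/16) + O(ln n)
      = 15n ln(15n) − 15n ln n + 15n ln 16 − 15n + O(ln n)
      = 15n ln 15 + 15n ln 16 − 15n + O(ln n)
      = 15n (ln 240 − 1) + O(ln n).
Numerically ln(240) − 1 ≈ 4.4806.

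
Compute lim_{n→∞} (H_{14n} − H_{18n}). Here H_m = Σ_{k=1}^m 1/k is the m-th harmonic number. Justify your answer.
lim = ln(14/18) = ln(7/9)

Euler-Maclaurin gives H_m = ln m + γ + 1/(2m) + O(1/m^2). The γ and O(1/m) terms cancel in the difference:
  H_{14n} − H_{18n} = ln(14n) − ln(18n) + O(1/n) = ln(14/18) + O(1/n).
Hence the limit is ln(14/18) = ln(7/9).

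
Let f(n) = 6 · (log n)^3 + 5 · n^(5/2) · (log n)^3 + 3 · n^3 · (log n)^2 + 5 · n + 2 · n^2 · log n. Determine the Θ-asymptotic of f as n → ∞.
f(n) ∈ Θ(n^3 · (log n)^2)

Compare the terms by growth order. For large n, n^a · (log n)^b dominates n^a' · (log n)^b' iff a > a', or (a = a' and b > b'). Ranking the 5 terms shows the dominant one is 3 · n^3 · (log n)^2. Hence f(n) ∈ Θ(n^3 · (log n)^2).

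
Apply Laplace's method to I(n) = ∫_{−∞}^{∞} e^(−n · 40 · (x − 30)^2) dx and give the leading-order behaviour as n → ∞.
I(n) = sqrt(π/(40n))

Here φ(x) = 40 · (x − 30)^2 has its unique minimum at x* = 30 with φ(x*) = 0 and φ''(x*) = 80. Laplace's method gives
  I(n) ~ e^(−n φ(x*)) · sqrt(2π / (n · φ''(x*))) = sqrt(2π / (80n)) = sqrt(π/(40n)).
This is exact: substituting u = (x − 30)·sqrt(40n) gives I(n) = (1/sqrt(40n)) ∫_{−∞}^{∞} e^(−u^2) du = sqrt(π/(40n)).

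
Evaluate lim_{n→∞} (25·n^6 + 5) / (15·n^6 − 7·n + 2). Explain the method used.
lim = 25/15 = 5/3

For large n the leading n^6 terms dominate both numerator and denominator. Dividing top and bottom by n^6, every other term tends to 0, leaving 25/15 = 5/3.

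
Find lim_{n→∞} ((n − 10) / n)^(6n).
lim = e^(−60)

Rewrite as (1 − 10/n)^(6n). By the standard limit (1 + x/n)^n → e^x, we have (1 − 10/n)^n → e^(−10), and raising to the 6th power gives e^(−60).
More precisely, ln[(1 − 10/n)^(6n)] = 6n · ln(1 − 10/n) = 6n · (-10/n + O(1/n^2)) = -60 + O(1/n) → -60.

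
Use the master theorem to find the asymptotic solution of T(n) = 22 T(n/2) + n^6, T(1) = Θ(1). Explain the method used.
T(n) = Θ(n^6)

log_2 22 ≈ 4.459. f(n) = n^6 dominates n^(log_2 22) since 6 > 4.459, and the regularity condition a·f(n/b) = 22·(n/2)^6 = (22/64)·n^6 ≤ c·f(n) holds with c = 22/64 ≈ 0.344 < 1. So this is Case 3: T(n) = Θ(f(n)) = Θ(n^6).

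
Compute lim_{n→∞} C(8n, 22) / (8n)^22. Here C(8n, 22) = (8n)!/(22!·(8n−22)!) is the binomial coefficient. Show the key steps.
lim = 1/22! = 1/1124000727777607680000

With N = 8n → ∞: C(N, 22) / N^22 = [N(N−1)…(N−21)] / (22! · N^22) = (1/22!) · 1 · (1 − 1/(8n)) · … · (1 − 21/(8n)). Each factor → 1 as N → ∞, so the limit is 1/22! = 1/1124000727777607680000.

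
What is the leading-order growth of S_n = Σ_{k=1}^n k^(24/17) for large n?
S_n ~ (17/41) · n^(41/17)

Integral comparison: Σ_{k=1}^n k^(24/17) = ∫_0^n x^(24/17) dx + O(n^(24/17)). The integral is n^(1 + 24/17) / (1 + 24/17) = n^((24+17)/17) / ((24+17)/17) = (17/41) · n^(41/17).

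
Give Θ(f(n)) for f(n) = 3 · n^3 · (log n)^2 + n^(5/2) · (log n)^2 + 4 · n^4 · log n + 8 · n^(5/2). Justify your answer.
f(n) ∈ Θ(n^4 · log n)

Compare the terms by growth order. For large n, n^a · (log n)^b dominates n^a' · (log n)^b' iff a > a', or (a = a' and b > b'). Ranking the 4 terms shows the dominant one is 4 · n^4 · log n. Hence f(n) ∈ Θ(n^4 · log n).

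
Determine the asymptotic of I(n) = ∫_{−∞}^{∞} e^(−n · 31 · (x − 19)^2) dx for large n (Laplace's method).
I(n) = sqrt(π/(31n))

Here φ(x) = 31 · (x − 19)^2 has its unique minimum at x* = 19 with φ(x*) = 0 and φ''(x*) = 62. Laplace's method gives
  I(n) ~ e^(−n φ(x*)) · sqrt(2π / (n · φ''(x*))) = sqrt(2π / (62n)) = sqrt(π/(31n)).
This is exact: substituting u = (x − 19)·sqrt(31n) gives I(n) = (1/sqrt(31n)) ∫_{−∞}^{∞} e^(−u^2) du = sqrt(π/(31n)).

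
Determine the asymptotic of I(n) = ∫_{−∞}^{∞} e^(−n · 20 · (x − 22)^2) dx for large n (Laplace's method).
I(n) = sqrt(π/(20n))

Here φ(x) = 20 · (x − 22)^2 has its unique minimum at x* = 22 with φ(x*) = 0 and φ''(x*) = 40. Laplace's method gives
  I(n) ~ e^(−n φ(x*)) · sqrt(2π / (n · φ''(x*))) = sqrt(2π / (40n)) = sqrt(π/(20n)).
This is exact: substituting u = (x − 22)·sqrt(20n) gives I(n) = (1/sqrt(20n)) ∫_{−∞}^{∞} e^(−u^2) du = sqrt(π/(20n)).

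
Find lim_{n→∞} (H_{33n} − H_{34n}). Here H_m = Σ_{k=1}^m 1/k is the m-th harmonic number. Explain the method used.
lim = ln(33/34)

Euler-Maclaurin gives H_m = ln m + γ + 1/(2m) + O(1/m^2). The γ and O(1/m) terms cancel in the difference:
  H_{33n} − H_{34n} = ln(33n) − ln(34n) + O(1/n) = ln(33/34) + O(1/n).
Hence the limit is ln(33/34).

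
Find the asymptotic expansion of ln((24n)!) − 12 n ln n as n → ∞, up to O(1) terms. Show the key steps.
ln((24n)!) − 12 n ln n = 12 n ln n + 24(ln 24 − 1) n + (1/2) ln(2π·24n) + O(1/n)

Stirling: ln((24n)!) = 24n ln(24n) − 24n + (1/2) ln(2π·24n) + O(1/n).
Expand 24n ln(24n) = 24n (ln n + ln 24) = 24n ln n + 24n ln 24.
Subtract 12n ln n: leading term is (24 − 12) n ln n = 12 n ln n. The next term is 24n ln 24 − 24n = 24(ln 24 − 1) n. Then the (1/2) ln(2π·24n) correction.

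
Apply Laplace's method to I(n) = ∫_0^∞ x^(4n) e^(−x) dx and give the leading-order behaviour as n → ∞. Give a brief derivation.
I(n) ~ sqrt(2π·4n) · (4n/e)^(4n)

Write the integrand as exp(4n ln x − x) and set f(x) = 4n ln x − x. Then f'(x) = 4n/x − 1 = 0 at x* = 4n, and f''(x*) = −4n/x*^2 = −1/(4n). Laplace's method (interior maximum) gives
  I(n) ~ e^(f(x*)) · sqrt(2π / |f''(x*)|)
        = exp(4n ln(4n) − 4n) · sqrt(2π · 4n)
        = (4n)^(4n) e^(−4n) · sqrt(2π·4n)
        = sqrt(2π·4n) · (4n/e)^(4n).
This matches Γ(4n+1) with Stirling applied to Γ.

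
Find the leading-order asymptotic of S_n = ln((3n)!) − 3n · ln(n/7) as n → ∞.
S_n ~ 3n · (ln 21 − 1) + O(ln n)

Stirling: ln((3n)!) = 3n ln(3n) − 3n + O(ln n).
  S_n = 3n ln(3n) − 3n − 3n ln(n/7) + O(ln n)
      = 3n ln(3n) − 3n ln n + 3n ln 7 − 3n + O(ln n)
      = 3n ln 3 + 3n ln 7 − 3n + O(ln n)
      = 3n (ln 21 − 1) + O(ln n).
Numerically ln(21) − 1 ≈ 2.0445.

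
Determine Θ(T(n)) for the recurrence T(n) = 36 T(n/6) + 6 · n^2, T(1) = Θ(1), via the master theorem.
T(n) = Θ(n^2 log n)

log_6 36 = 2, and f(n) = 6 · n^2 = Θ(n^(log_6 36)). This is Case 2 of the master theorem: T(n) = Θ(f(n) · log n) = Θ(n^2 log n).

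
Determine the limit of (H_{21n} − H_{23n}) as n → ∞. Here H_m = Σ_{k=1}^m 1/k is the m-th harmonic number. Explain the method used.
lim = ln(21/23)

Euler-Maclaurin gives H_m = ln m + γ + 1/(2m) + O(1/m^2). The γ and O(1/m) terms cancel in the difference:
  H_{21n} − H_{23n} = ln(21n) − ln(23n) + O(1/n) = ln(21/23) + O(1/n).
Hence the limit is ln(21/23).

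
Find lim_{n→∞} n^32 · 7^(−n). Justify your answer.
lim = 0

Exponentials with base > 1 dominate every fixed polynomial: for any fixed c, n^c / 7^n → 0 as n → ∞ (e.g. by the ratio test, or by writing 7^n = e^(n ln 7) and noting e^(n ln 7) / n^c → ∞). Hence n^32 · 7^(−n) = n^32 / 7^n → 0.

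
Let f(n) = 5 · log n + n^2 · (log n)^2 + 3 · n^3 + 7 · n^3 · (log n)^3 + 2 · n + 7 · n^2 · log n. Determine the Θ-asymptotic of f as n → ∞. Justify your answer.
f(n) ∈ Θ(n^3 · (log n)^3)

Compare the terms by growth order. For large n, n^a · (log n)^b dominates n^a' · (log n)^b' iff a > a', or (a = a' and b > b'). Ranking the 6 terms shows the dominant one is 7 · n^3 · (log n)^3. Hence f(n) ∈ Θ(n^3 · (log n)^3).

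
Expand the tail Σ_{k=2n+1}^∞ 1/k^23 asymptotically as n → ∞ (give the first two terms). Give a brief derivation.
Σ_{k>2n} 1/k^23 = 1/(22 · (2n)^22) − 1/(2 · (2n)^23) + O(1/(2n)^24)

Compare to the integral: ∫_{2n}^∞ x^(−23) dx = [−x^(−22)/22]_{2n}^∞ = 1/((23−1)·(2n)^22). The Euler-Maclaurin correction adds −f(2n)/2 = −1/(2·(2n)^23). Euler-Maclaurin then gives
  Σ_{k>2n} 1/k^23 = ∫_{2n}^∞ dx/x^23 − 1/(2·(2n)^23) + O(1/(2n)^24).
(Equivalently this is ζ(23) − Σ_{k≤2n} 1/k^23.)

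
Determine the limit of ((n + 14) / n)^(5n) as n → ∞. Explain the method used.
lim = e^70

Rewrite as (1 + 14/n)^(5n). By the standard limit (1 + x/n)^n → e^x, we have (1 + 14/n)^n → e^14, and raising to the 5th power gives e^70.
More precisely, ln[(1 + 14/n)^(5n)] = 5n · ln(1 + 14/n) = 5n · (14/n + O(1/n^2)) = 70 + O(1/n) → 70.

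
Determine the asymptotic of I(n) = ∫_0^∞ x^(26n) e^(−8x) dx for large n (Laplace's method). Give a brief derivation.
I(n) ~ (sqrt(2π·26n) / 8) · (26n/(8e))^(26n)

Write the integrand as exp(26n ln x − 8x) and set f(x) = 26n ln x − 8x. Then f'(x) = 26n/x − 8 = 0 at x* = 26n/8, and f''(x*) = −26n/x*^2 = −8^2/(26n). Laplace's method (interior maximum) gives
  I(n) ~ e^(f(x*)) · sqrt(2π / |f''(x*)|)
        = exp(26n ln(26n/8) − 26n) · sqrt(2π · 26n / 8^2)
        = (26n/8)^(26n) e^(−26n) · sqrt(2π·26n) / 8
        = (sqrt(2π·26n) / 8) · (26n/(8e))^(26n).
This matches Γ(26n+1)/8^(26n+1) with Stirling applied to Γ.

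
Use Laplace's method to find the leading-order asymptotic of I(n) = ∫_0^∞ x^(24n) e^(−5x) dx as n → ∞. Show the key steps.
I(n) ~ (sqrt(2π·24n) / 5) · (24n/(5e))^(24n)

Write the integrand as exp(24n ln x − 5x) and set f(x) = 24n ln x − 5x. Then f'(x) = 24n/x − 5 = 0 at x* = 24n/5, and f''(x*) = −24n/x*^2 = −5^2/(24n). Laplace's method (interior maximum) gives
  I(n) ~ e^(f(x*)) · sqrt(2π / |f''(x*)|)
        = exp(24n ln(24n/5) − 24n) · sqrt(2π · 24n / 5^2)
        = (24n/5)^(24n) e^(−24n) · sqrt(2π·24n) / 5
        = (sqrt(2π·24n) / 5) · (24n/(5e))^(24n).
This matches Γ(24n+1)/5^(24n+1) with Stirling applied to Γ.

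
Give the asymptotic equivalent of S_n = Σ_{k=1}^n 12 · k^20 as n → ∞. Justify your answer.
S_n ~ 4 · n^21 / 7

By integral comparison (Euler-Maclaurin), Σ_{k=1}^n 12 · k^20 = 12 · ∫_0^n x^20 dx + O(n^20) = 12 · n^21/21 = 4 · n^21 / 7 + O(n^20). (Equivalently, Faulhaber's formula gives the same leading term.)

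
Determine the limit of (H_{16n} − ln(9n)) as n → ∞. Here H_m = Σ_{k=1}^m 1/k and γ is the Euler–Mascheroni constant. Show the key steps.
lim = ln(16/9) + γ

By Euler-Maclaurin, H_m = ln m + γ + O(1/m). So
  H_{16n} − ln(9n) = ln(16n) + γ − ln(9n) + O(1/n)
                       = ln(16/9) + γ + O(1/n).
Hence the limit is ln(16/9) + γ.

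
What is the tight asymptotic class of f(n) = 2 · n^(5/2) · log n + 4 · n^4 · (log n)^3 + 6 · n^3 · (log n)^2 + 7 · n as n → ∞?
f(n) ∈ Θ(n^4 · (log n)^3)

Compare the terms by growth order. For large n, n^a · (log n)^b dominates n^a' · (log n)^b' iff a > a', or (a = a' and b > b'). Ranking the 4 terms shows the dominant one is 4 · n^4 · (log n)^3. Hence f(n) ∈ Θ(n^4 · (log n)^3).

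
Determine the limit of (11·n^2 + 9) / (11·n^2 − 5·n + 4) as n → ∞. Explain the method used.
lim = 11/11 = 1

For large n the leading n^2 terms dominate both numerator and denominator. Dividing top and bottom by n^2, every other term tends to 0, leaving 11/11 = 1.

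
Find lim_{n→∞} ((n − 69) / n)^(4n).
lim = e^(−276)

Rewrite as (1 − 69/n)^(4n). By the standard limit (1 + x/n)^n → e^x, we have (1 − 69/n)^n → e^(−69), and raising to the 4th power gives e^(−276).
More precisely, ln[(1 − 69/n)^(4n)] = 4n · ln(1 − 69/n) = 4n · (-69/n + O(1/n^2)) = -276 + O(1/n) → -276.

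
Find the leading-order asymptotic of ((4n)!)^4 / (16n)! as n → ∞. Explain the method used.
((4n)!)^4/(16n)! ~ ((2π·4n)^(3/2) / 2) · 4^(−4·4n)  →  0

Write N = 4n. Stirling: N! ~ sqrt(2π N)(N/e)^N and (4N)! ~ sqrt(2π·4N)·(4N/e)^(4N).
  (N!)^4/(4N)! ~ (2π N)^(4/2) (N/e)^(4N) / [sqrt(2π·4N) (4N/e)^(4N)]
     = (2π N)^(4/2) / sqrt(2π·4N) · (N/(4N))^(4N)
     = (2π N)^((4−1)/2) / 2 · 4^(−4N).
Since 4^4 > 1, the factor 4^(−4N) decays exponentially, so the ratio → 0. Substituting N = 4n gives the stated form.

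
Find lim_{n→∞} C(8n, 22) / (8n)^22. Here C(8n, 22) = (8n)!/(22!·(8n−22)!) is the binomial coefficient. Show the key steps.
lim = 1/22! = 1/1124000727777607680000

With N = 8n → ∞: C(N, 22) / N^22 = [N(N−1)…(N−21)] / (22! · N^22) = (1/22!) · 1 · (1 − 1/(8n)) · … · (1 − 21/(8n)). Each factor → 1 as N → ∞, so the limit is 1/22! = 1/1124000727777607680000.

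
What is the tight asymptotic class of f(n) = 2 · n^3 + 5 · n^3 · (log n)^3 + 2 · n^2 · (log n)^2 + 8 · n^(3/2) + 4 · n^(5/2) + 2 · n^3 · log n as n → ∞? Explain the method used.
f(n) ∈ Θ(n^3 · (log n)^3)

Compare the terms by growth order. For large n, n^a · (log n)^b dominates n^a' · (log n)^b' iff a > a', or (a = a' and b > b'). Ranking the 6 terms shows the dominant one is 5 · n^3 · (log n)^3. Hence f(n) ∈ Θ(n^3 · (log n)^3).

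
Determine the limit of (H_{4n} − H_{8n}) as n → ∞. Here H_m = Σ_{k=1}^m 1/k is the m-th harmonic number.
lim = ln(4/8) = −ln 2

Euler-Maclaurin gives H_m = ln m + γ + 1/(2m) + O(1/m^2). The γ and O(1/m) terms cancel in the difference:
  H_{4n} − H_{8n} = ln(4n) − ln(8n) + O(1/n) = ln(4/8) + O(1/n).
Hence the limit is ln(4/8) = −ln 2.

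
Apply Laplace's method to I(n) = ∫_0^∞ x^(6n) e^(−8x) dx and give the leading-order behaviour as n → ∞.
I(n) ~ (sqrt(2π·6n) / 8) · (6n/(8e))^(6n)

Write the integrand as exp(6n ln x − 8x) and set f(x) = 6n ln x − 8x. Then f'(x) = 6n/x − 8 = 0 at x* = 6n/8, and f''(x*) = −6n/x*^2 = −8^2/(6n). Laplace's method (interior maximum) gives
  I(n) ~ e^(f(x*)) · sqrt(2π / |f''(x*)|)
        = exp(6n ln(6n/8) − 6n) · sqrt(2π · 6n / 8^2)
        = (6n/8)^(6n) e^(−6n) · sqrt(2π·6n) / 8
        = (sqrt(2π·6n) / 8) · (6n/(8e))^(6n).
This matches Γ(6n+1)/8^(6n+1) with Stirling applied to Γ.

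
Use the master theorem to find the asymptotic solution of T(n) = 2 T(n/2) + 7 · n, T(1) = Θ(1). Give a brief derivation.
T(n) = Θ(n log n)

log_2 2 = 1, and f(n) = 7 · n = Θ(n^(log_2 2)). This is Case 2 of the master theorem: T(n) = Θ(f(n) · log n) = Θ(n log n).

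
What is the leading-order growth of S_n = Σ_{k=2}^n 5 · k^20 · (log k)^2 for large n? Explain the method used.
S_n ~ 5 · n^21 · (log n)^2 / 21

By integral comparison, S_n = ∫_1^n 5 · x^20 · (log x)^2 dx + O(n^20 · (log n)^2). For the integral, the leading term of ∫_1^n x^20 (log x)^2 dx is n^21/21 · (log n)^2 (by repeated integration by parts; each step lowers the log-exponent and produces a relatively O(1/log n) correction). Hence S_n ~ 5 · n^21 · (log n)^2 / 21.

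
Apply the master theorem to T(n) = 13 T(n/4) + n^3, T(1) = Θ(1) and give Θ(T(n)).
T(n) = Θ(n^3)

log_4 13 ≈ 1.850. f(n) = n^3 dominates n^(log_4 13) since 3 > 1.850, and the regularity condition a·f(n/b) = 13·(n/4)^3 = (13/64)·n^3 ≤ c·f(n) holds with c = 13/64 ≈ 0.203 < 1. So this is Case 3: T(n) = Θ(f(n)) = Θ(n^3).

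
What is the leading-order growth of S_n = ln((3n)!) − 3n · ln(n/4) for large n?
S_n ~ 3n · (ln 12 − 1) + O(ln n)

Stirling: ln((3n)!) = 3n ln(3n) − 3n + O(ln n).
  S_n = 3n ln(3n) − 3n − 3n ln(n/4) + O(ln n)
      = 3n ln(3n) − 3n ln n + 3n ln 4 − 3n + O(ln n)
      = 3n ln 3 + 3n ln 4 − 3n + O(ln n)
      = 3n (ln 12 − 1) + O(ln n).
Numerically ln(12) − 1 ≈ 1.4849.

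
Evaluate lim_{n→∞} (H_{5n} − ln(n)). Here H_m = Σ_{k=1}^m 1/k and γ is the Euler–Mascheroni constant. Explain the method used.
lim = ln 5 + γ

By Euler-Maclaurin, H_m = ln m + γ + O(1/m). So
  H_{5n} − ln(n) = ln(5n) + γ − ln(n) + O(1/n)
                       = ln(5/1) + γ + O(1/n).
Hence the limit is ln(5/1) + γ.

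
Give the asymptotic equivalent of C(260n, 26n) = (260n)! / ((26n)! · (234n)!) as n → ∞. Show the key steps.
C(260n, 26n) ~ (10000000000/387420489)^(26n) · sqrt(5/(9π·26n))

Write N = 26n. Apply Stirling to each factorial:
  (10N)! ~ sqrt(2π·10N) · (10N/e)^(10N),
  N! ~ sqrt(2π N) · (N/e)^N,
  (9N)! ~ sqrt(2π·9N) · (9N/e)^(9N).
The exponential factors combine to (10N)^(10N) / (N^N · (9N)^(9N)) = 10^(10N)/9^(9N) = (10^10/9^9)^N = (10000000000/387420489)^N.
The square-root prefactors combine to sqrt(2π·10N) / (sqrt(2π N)·sqrt(2π·9N)) = sqrt(10 / (2π·9·N)) = sqrt(5/(9π·26n)).
Substituting N = 26n: C(260n, 26n) ~ (10000000000/387420489)^(26n) · sqrt(5/(9π·26n)).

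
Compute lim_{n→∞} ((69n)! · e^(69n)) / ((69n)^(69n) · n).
lim = 0

Stirling: (69n)! ~ sqrt(2π·69n) · (69n/e)^(69n). Hence
  (69n)! · e^(69n) / (69n)^(69n) ~ sqrt(2π·69n).
Dividing by n: sqrt(2π·69n) / n = sqrt(2π·69) · n^((1−2)/2), so the expression behaves like sqrt(2π·69) · n^((1−2)/2) → 0.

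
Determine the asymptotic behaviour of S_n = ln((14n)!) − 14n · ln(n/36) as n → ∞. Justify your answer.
S_n ~ 14n · (ln 504 − 1) + O(ln n)

Stirling: ln((14n)!) = 14n ln(14n) − 14n + O(ln n).
  S_n = 14n ln(14n) − 14n − 14n ln(n/36) + O(ln n)
      = 14n ln(14n) − 14n ln n + 14n ln 36 − 14n + O(ln n)
      = 14n ln 14 + 14n ln 36 − 14n + O(ln n)
      = 14n (ln 504 − 1) + O(ln n).
Numerically ln(504) − 1 ≈ 5.2226.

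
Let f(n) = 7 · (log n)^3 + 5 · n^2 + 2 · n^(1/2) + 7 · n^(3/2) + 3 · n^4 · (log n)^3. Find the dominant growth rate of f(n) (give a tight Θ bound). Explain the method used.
f(n) ∈ Θ(n^4 · (log n)^3)

Compare the terms by growth order. For large n, n^a · (log n)^b dominates n^a' · (log n)^b' iff a > a', or (a = a' and b > b'). Ranking the 5 terms shows the dominant one is 3 · n^4 · (log n)^3. Hence f(n) ∈ Θ(n^4 · (log n)^3).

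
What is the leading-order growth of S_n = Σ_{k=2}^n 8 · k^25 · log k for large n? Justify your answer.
S_n ~ 4 · n^26 log n / 13 − 2 · n^26 / 169

By integral comparison, S_n = ∫_1^n 8 · x^25 · log x dx + O(n^25 · log n). For the integral, ∫ x^25 log x dx = n^26 log n / 26 − n^26/676 (integration by parts). Hence S_n ~ 4 · n^26 log n / 13 − 2 · n^26 / 169.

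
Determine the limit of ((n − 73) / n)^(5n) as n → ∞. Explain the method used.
lim = e^(−365)

Rewrite as (1 − 73/n)^(5n). By the standard limit (1 + x/n)^n → e^x, we have (1 − 73/n)^n → e^(−73), and raising to the 5th power gives e^(−365).
More precisely, ln[(1 − 73/n)^(5n)] = 5n · ln(1 − 73/n) = 5n · (-73/n + O(1/n^2)) = -365 + O(1/n) → -365.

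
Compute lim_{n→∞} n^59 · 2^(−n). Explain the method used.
lim = 0

Exponentials with base > 1 dominate every fixed polynomial: for any fixed c, n^c / 2^n → 0 as n → ∞ (e.g. by the ratio test, or by writing 2^n = e^(n ln 2) and noting e^(n ln 2) / n^c → ∞). Hence n^59 · 2^(−n) = n^59 / 2^n → 0.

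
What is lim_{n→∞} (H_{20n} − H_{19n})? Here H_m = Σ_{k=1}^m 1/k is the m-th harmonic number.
lim = ln(20/19)

Euler-Maclaurin gives H_m = ln m + γ + 1/(2m) + O(1/m^2). The γ and O(1/m) terms cancel in the difference:
  H_{20n} − H_{19n} = ln(20n) − ln(19n) + O(1/n) = ln(20/19) + O(1/n).
Hence the limit is ln(20/19).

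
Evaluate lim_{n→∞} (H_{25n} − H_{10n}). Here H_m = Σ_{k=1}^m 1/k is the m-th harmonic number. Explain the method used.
lim = ln(25/10) = ln(5/2)

Euler-Maclaurin gives H_m = ln m + γ + 1/(2m) + O(1/m^2). The γ and O(1/m) terms cancel in the difference:
  H_{25n} − H_{10n} = ln(25n) − ln(10n) + O(1/n) = ln(25/10) + O(1/n).
Hence the limit is ln(25/10) = ln(5/2).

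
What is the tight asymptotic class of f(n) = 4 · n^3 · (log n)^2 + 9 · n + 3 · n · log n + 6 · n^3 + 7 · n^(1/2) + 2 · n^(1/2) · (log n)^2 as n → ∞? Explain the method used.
f(n) ∈ Θ(n^3 · (log n)^2)

Compare the terms by growth order. For large n, n^a · (log n)^b dominates n^a' · (log n)^b' iff a > a', or (a = a' and b > b'). Ranking the 6 terms shows the dominant one is 4 · n^3 · (log n)^2. Hence f(n) ∈ Θ(n^3 · (log n)^2).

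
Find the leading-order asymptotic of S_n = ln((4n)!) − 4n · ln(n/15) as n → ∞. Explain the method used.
S_n ~ 4n · (ln 60 − 1) + O(ln n)

Stirling: ln((4n)!) = 4n ln(4n) − 4n + O(ln n).
  S_n = 4n ln(4n) − 4n − 4n ln(n/15) + O(ln n)
      = 4n ln(4n) − 4n ln n + 4n ln 15 − 4n + O(ln n)
      = 4n ln 4 + 4n ln 15 − 4n + O(ln n)
      = 4n (ln 60 − 1) + O(ln n).
Numerically ln(60) − 1 ≈ 3.0943.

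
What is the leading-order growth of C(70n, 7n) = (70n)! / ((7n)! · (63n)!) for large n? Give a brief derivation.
C(70n, 7n) ~ (10000000000/387420489)^(7n) · sqrt(5/(9π·7n))

Write N = 7n. Apply Stirling to each factorial:
  (10N)! ~ sqrt(2π·10N) · (10N/e)^(10N),
  N! ~ sqrt(2π N) · (N/e)^N,
  (9N)! ~ sqrt(2π·9N) · (9N/e)^(9N).
The exponential factors combine to (10N)^(10N) / (N^N · (9N)^(9N)) = 10^(10N)/9^(9N) = (10^10/9^9)^N = (10000000000/387420489)^N.
The square-root prefactors combine to sqrt(2π·10N) / (sqrt(2π N)·sqrt(2π·9N)) = sqrt(10 / (2π·9·N)) = sqrt(5/(9π·7n)).
Substituting N = 7n: C(70n, 7n) ~ (10000000000/387420489)^(7n) · sqrt(5/(9π·7n)).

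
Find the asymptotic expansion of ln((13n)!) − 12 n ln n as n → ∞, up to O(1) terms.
ln((13n)!) − 12 n ln n = n ln n + 13(ln 13 − 1) n + (1/2) ln(2π·13n) + O(1/n)

Stirling: ln((13n)!) = 13n ln(13n) − 13n + (1/2) ln(2π·13n) + O(1/n).
Expand 13n ln(13n) = 13n (ln n + ln 13) = 13n ln n + 13n ln 13.
Subtract 12n ln n: leading term is (13 − 12) n ln n = n ln n. The next term is 13n ln 13 − 13n = 13(ln 13 − 1) n. Then the (1/2) ln(2π·13n) correction.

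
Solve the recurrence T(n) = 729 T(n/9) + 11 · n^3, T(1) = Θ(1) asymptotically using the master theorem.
T(n) = Θ(n^3 log n)

log_9 729 = 3, and f(n) = 11 · n^3 = Θ(n^(log_9 729)). This is Case 2 of the master theorem: T(n) = Θ(f(n) · log n) = Θ(n^3 log n).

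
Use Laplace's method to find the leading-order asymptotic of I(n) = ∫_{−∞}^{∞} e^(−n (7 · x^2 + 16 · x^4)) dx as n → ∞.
I(n) ~ sqrt(π/(7n))

φ(x) = 7 · x^2 + 16 · x^4 has its unique global minimum at x* = 0 (since φ'(x) = 14x + 64x^3 = 0 only at x = 0 for real x with both coefficients positive, and φ → ∞ as |x| → ∞). At x* = 0, φ(0) = 0 and φ''(0) = 14. Laplace's method then gives
  I(n) ~ sqrt(2π / (n · φ''(0))) · e^(−n φ(0)) = sqrt(2π / (14n)) = sqrt(π/(7n)).
The 16 · x^4 term contributes only at subleading order (an O(1/n) relative correction).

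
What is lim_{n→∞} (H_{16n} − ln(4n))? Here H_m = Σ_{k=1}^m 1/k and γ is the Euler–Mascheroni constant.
lim = ln 4 + γ

By Euler-Maclaurin, H_m = ln m + γ + O(1/m). So
  H_{16n} − ln(4n) = ln(16n) + γ − ln(4n) + O(1/n)
                       = ln(16/4) + γ + O(1/n).
Hence the limit is ln(16/4) + γ (= ln 4).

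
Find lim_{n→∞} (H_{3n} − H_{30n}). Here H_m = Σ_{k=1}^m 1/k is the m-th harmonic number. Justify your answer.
lim = ln(3/30) = −ln 10

Euler-Maclaurin gives H_m = ln m + γ + 1/(2m) + O(1/m^2). The γ and O(1/m) terms cancel in the difference:
  H_{3n} − H_{30n} = ln(3n) − ln(30n) + O(1/n) = ln(3/30) + O(1/n).
Hence the limit is ln(3/30) = −ln 10.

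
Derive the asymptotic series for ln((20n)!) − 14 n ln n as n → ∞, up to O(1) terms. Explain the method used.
ln((20n)!) − 14 n ln n = 6 n ln n + 20(ln 20 − 1) n + (1/2) ln(2π·20n) + O(1/n)

Stirling: ln((20n)!) = 20n ln(20n) − 20n + (1/2) ln(2π·20n) + O(1/n).
Expand 20n ln(20n) = 20n (ln n + ln 20) = 20n ln n + 20n ln 20.
Subtract 14n ln n: leading term is (20 − 14) n ln n = 6 n ln n. The next term is 20n ln 20 − 20n = 20(ln 20 − 1) n. Then the (1/2) ln(2π·20n) correction.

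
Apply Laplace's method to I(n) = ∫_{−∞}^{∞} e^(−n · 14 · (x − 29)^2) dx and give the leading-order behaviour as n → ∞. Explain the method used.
I(n) = sqrt(π/(14n))

Here φ(x) = 14 · (x − 29)^2 has its unique minimum at x* = 29 with φ(x*) = 0 and φ''(x*) = 28. Laplace's method gives
  I(n) ~ e^(−n φ(x*)) · sqrt(2π / (n · φ''(x*))) = sqrt(2π / (28n)) = sqrt(π/(14n)).
This is exact: substituting u = (x − 29)·sqrt(14n) gives I(n) = (1/sqrt(14n)) ∫_{−∞}^{∞} e^(−u^2) du = sqrt(π/(14n)).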